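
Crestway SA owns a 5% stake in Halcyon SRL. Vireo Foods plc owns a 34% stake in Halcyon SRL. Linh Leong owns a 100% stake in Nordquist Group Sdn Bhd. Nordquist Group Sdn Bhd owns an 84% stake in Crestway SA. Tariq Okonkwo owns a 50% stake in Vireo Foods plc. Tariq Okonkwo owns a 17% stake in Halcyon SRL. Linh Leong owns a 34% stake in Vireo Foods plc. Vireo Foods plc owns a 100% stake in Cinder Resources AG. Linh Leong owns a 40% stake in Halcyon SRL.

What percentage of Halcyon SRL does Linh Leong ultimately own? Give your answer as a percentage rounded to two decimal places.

Linh reaches Halcyon along 3 paths.
Via Nordquist → Crestway: 100% × 84% × 5% = 4.2%.
Via Vireo: 34% × 34% = 11.56%.
Direct stake: 40% = 40%.
Total: 4.2% + 11.56% + 40% = 55.76%.

55.76%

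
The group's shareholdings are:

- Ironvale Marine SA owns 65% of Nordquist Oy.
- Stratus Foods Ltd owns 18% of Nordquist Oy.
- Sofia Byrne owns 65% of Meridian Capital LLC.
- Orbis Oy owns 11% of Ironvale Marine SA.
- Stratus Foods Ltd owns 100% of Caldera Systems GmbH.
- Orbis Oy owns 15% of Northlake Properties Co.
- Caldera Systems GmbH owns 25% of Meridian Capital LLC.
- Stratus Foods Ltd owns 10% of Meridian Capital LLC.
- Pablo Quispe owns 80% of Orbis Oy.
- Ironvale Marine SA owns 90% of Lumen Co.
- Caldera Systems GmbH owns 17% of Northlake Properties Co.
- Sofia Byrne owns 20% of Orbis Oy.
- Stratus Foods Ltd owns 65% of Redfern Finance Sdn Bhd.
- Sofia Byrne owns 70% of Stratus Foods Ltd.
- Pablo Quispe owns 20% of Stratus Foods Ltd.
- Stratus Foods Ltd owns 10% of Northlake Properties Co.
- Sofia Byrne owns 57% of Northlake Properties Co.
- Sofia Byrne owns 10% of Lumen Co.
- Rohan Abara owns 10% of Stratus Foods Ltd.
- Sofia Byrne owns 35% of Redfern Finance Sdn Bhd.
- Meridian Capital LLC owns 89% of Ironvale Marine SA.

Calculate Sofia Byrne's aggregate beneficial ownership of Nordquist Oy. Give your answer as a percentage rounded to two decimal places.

Sofia reaches Nordquist along 5 paths.
Via Orbis → Ironvale: 20% × 11% × 65% = 1.43%.
Via Meridian → Ironvale: 65% × 89% × 65% = 37.6025%.
Via Stratus → Caldera → Meridian → Ironvale: 70% × 100% × 25% × 89% × 65% = 10.12375%.
Via Stratus → Meridian → Ironvale: 70% × 10% × 89% × 65% = 4.0495%.
Via Stratus: 70% × 18% = 12.6%.
Total: 1.43% + 37.6025% + 10.12375% + 4.0495% + 12.6% = 65.80575%.
Rounded: 65.81%.

65.81%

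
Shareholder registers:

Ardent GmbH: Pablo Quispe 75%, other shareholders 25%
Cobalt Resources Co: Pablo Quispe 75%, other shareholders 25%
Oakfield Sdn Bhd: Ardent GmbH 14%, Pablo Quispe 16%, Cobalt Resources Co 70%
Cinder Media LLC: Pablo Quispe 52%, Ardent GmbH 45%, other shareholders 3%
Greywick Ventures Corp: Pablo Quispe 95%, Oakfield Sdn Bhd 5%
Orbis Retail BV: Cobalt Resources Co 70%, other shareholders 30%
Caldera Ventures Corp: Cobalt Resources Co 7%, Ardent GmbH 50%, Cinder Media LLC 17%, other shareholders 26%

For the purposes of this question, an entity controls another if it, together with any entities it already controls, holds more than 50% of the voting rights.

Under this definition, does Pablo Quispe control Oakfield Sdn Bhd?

Yes

Pablo holds 75% of Ardent, so Pablo controls Ardent.
Pablo holds 75% of Cobalt, so Pablo controls Cobalt.
Ardent and Pablo and Cobalt together hold 14% + 16% + 70% = 100% of Oakfield, so Pablo controls Oakfield.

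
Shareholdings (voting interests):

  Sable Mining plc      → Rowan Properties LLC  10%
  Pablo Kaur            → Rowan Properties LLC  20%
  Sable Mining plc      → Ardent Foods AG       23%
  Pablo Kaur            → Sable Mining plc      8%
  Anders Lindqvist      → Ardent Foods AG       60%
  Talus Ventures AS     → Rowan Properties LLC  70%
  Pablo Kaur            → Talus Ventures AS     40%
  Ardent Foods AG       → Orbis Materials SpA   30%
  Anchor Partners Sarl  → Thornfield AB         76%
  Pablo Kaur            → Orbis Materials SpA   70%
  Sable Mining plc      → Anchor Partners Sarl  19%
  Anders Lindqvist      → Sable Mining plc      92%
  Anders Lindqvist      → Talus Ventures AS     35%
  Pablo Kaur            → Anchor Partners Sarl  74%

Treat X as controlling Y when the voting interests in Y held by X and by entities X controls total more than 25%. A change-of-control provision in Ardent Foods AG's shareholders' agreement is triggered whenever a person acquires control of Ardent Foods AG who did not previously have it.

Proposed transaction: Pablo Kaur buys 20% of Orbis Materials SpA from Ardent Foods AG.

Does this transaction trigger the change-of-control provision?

The purchase adds only to Pablo's holdings (Ardent's stake shrinks), so Pablo is the only person who could newly come to control Ardent.
Pablo holds 40% of Talus, so Pablo controls Talus.
Pablo holds 74% of Anchor, so Pablo controls Anchor.
Pablo and Talus together hold 20% + 70% = 90% of Rowan, so Pablo controls Rowan.
Anchor holds 76% of Thornfield, so Pablo controls Thornfield.
Pablo holds 70% of Orbis, so Pablo controls Orbis.
Neither Pablo nor any entity Pablo controls holds any voting interest in Ardent.
So before the transaction, Pablo does not control Ardent.
After the purchase, Pablo's direct stake in Orbis rises to 70% + 20% = 90%, and Ardent's stake falls to 10%.
Pablo holds 90% of Orbis, so Pablo controls Orbis.
After the transaction, neither Pablo nor any entity Pablo controls holds a voting interest in Ardent, so Pablo still does not control it.
No new person acquires control, so the clause is not triggered.

No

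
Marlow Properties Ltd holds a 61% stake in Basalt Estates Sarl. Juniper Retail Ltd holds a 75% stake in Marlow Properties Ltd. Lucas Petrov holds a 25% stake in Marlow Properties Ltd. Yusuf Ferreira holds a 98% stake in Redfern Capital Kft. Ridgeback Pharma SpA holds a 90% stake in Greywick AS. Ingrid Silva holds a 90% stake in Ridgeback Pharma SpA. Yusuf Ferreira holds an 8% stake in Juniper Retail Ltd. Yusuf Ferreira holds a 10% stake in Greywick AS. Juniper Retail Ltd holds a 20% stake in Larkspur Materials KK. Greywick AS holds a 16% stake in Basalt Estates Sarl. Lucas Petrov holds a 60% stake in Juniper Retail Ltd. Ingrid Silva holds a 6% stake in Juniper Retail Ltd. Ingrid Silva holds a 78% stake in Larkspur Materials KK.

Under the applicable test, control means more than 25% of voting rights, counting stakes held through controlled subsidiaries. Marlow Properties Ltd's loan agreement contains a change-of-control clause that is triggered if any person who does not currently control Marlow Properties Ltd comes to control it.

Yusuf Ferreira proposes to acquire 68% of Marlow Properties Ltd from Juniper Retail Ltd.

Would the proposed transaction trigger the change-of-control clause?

Yes

The purchase adds only to Yusuf's holdings (Juniper's stake shrinks), so Yusuf is the only person who could newly come to control Marlow.
Yusuf holds 98% of Redfern, so Yusuf controls Redfern.
Neither Yusuf nor any entity Yusuf controls holds any voting interest in Marlow.
So before the transaction, Yusuf does not control Marlow.
After the purchase, Yusuf holds 68% of Marlow directly, and Juniper's stake falls to 7%.
Yusuf holds 68% of Marlow, so Yusuf controls Marlow.
Yusuf did not control Marlow before and does after, so the clause is triggered.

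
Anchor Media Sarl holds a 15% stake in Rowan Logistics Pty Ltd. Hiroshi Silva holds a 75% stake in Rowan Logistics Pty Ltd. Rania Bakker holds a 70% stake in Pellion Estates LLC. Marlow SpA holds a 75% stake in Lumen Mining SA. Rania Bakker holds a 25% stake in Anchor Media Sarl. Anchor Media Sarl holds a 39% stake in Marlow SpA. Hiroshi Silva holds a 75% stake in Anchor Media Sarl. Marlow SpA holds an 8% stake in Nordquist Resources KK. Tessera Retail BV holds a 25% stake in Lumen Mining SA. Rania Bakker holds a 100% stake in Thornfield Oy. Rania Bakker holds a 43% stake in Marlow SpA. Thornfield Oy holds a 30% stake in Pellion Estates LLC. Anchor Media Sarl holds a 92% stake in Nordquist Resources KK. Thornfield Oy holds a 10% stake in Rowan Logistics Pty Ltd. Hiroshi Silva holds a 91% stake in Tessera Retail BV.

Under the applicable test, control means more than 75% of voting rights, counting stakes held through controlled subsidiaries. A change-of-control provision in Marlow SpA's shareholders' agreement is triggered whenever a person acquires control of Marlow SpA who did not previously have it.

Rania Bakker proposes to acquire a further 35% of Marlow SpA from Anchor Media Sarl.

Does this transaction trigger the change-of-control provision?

Yes

The purchase adds only to Rania's holdings (Anchor's stake shrinks), so Rania is the only person who could newly come to control Marlow.
Rania holds 100% of Thornfield, so Rania controls Thornfield.
Thornfield and Rania together hold 30% + 70% = 100% of Pellion, so Rania controls Pellion.
In Marlow, Rania's side holds only 43%, not > 75%.
So before the transaction, Rania does not control Marlow.
After the purchase, Rania's direct stake in Marlow rises to 43% + 35% = 78%, and Anchor's stake falls to 4%.
Rania holds 78% of Marlow, so Rania controls Marlow.
Rania did not control Marlow before and does after, so the clause is triggered.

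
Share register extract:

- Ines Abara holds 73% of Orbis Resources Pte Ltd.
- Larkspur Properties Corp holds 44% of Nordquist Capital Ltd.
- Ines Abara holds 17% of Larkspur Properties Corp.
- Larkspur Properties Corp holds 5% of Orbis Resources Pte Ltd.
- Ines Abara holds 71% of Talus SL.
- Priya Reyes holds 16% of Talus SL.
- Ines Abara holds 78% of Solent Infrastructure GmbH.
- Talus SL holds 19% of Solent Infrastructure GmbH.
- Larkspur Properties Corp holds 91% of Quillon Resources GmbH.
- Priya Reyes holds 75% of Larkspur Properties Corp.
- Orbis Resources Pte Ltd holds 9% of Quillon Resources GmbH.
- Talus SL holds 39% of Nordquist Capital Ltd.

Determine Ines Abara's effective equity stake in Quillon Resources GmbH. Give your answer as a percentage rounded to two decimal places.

Ines reaches Quillon along 3 paths.
Via Larkspur → Orbis: 17% × 5% × 9% = 0.0765%.
Via Orbis: 73% × 9% = 6.57%.
Via Larkspur: 17% × 91% = 15.47%.
Total: 0.0765% + 6.57% + 15.47% = 22.1165%.
Rounded: 22.12%.

22.12%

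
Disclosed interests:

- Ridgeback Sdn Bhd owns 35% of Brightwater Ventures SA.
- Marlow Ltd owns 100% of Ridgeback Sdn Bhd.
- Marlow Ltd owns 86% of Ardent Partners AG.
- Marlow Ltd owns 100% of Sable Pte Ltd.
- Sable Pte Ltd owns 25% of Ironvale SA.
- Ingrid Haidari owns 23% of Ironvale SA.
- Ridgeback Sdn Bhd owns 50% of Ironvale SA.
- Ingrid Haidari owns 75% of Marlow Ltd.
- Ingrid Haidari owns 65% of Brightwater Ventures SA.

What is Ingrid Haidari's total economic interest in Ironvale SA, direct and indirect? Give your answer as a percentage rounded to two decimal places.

79.25%

Ingrid reaches Ironvale along 3 paths.
Via Marlow → Ridgeback: 75% × 100% × 50% = 37.5%.
Direct stake: 23% = 23%.
Via Marlow → Sable: 75% × 100% × 25% = 18.75%.
Total: 37.5% + 23% + 18.75% = 79.25%.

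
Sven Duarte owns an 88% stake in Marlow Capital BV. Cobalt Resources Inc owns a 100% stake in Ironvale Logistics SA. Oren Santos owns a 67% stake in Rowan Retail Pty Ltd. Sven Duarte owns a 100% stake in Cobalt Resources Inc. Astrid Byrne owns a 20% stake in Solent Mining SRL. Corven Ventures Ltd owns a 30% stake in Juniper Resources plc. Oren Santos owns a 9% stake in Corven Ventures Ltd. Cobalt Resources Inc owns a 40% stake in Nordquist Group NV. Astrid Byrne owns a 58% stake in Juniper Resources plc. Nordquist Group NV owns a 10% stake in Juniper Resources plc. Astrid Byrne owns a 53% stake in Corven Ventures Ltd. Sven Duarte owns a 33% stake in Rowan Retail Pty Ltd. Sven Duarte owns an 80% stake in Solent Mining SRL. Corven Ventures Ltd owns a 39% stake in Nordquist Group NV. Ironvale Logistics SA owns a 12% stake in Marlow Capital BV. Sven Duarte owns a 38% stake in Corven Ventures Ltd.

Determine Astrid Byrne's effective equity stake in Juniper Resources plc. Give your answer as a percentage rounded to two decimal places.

Astrid reaches Juniper along 3 paths.
Via Corven → Nordquist: 53% × 39% × 10% = 2.067%.
Direct stake: 58% = 58%.
Via Corven: 53% × 30% = 15.9%.
Total: 2.067% + 58% + 15.9% = 75.967%.
Rounded: 75.97%.

75.97%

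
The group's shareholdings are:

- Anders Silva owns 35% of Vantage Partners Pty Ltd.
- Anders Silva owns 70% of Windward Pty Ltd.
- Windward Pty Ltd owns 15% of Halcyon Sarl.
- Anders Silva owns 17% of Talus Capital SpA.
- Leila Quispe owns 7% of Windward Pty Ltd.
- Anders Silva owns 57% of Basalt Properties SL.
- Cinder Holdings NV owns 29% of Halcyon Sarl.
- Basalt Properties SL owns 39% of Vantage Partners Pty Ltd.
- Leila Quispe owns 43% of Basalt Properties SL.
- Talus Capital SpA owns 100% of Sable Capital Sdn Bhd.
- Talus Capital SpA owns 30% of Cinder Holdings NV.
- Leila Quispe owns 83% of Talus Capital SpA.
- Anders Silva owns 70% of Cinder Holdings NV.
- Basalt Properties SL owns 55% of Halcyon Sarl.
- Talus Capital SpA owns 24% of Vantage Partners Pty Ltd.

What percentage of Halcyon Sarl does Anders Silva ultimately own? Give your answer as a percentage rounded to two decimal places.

63.63%

Anders reaches Halcyon along 4 paths.
Via Cinder: 70% × 29% = 20.3%.
Via Talus → Cinder: 17% × 30% × 29% = 1.479%.
Via Windward: 70% × 15% = 10.5%.
Via Basalt: 57% × 55% = 31.35%.
Total: 20.3% + 1.479% + 10.5% + 31.35% = 63.629%.
Rounded: 63.63%.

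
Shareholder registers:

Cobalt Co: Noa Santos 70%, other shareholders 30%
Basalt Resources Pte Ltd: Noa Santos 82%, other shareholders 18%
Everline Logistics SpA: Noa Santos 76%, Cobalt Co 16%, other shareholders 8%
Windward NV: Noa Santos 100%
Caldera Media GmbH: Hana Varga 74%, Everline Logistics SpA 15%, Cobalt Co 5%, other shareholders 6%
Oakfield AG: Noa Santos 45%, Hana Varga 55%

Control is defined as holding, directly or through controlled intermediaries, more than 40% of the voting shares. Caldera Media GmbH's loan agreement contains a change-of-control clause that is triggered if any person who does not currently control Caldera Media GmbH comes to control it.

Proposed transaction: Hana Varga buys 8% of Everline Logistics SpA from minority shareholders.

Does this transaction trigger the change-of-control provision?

No

The purchase changes only Hana's holdings, so Hana is the only person who could newly come to control Caldera.
Hana holds 74% of Caldera, so Hana controls Caldera.
So Hana already controls Caldera before the transaction.
After the purchase, Hana holds 8% of Everline directly.
Hana controlled Caldera already, so this is not a new person acquiring control; every other person's position is unchanged or reduced.
No new person acquires control, so the clause is not triggered.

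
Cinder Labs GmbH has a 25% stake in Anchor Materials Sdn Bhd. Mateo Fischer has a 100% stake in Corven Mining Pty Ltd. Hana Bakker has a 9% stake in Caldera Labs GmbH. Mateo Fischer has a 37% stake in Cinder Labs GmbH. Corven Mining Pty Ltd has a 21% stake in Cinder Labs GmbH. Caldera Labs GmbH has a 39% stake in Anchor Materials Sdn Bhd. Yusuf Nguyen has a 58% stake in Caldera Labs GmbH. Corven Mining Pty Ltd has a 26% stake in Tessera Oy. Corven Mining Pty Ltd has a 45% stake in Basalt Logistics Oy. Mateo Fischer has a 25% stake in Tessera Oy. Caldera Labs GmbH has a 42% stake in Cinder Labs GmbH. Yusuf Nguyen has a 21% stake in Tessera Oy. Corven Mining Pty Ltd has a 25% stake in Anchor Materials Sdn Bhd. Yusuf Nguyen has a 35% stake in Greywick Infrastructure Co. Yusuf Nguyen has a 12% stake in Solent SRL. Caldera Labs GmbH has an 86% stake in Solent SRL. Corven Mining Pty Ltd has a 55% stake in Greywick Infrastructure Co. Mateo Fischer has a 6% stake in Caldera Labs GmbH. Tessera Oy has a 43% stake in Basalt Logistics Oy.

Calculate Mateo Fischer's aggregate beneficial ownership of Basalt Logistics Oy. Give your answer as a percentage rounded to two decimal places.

Mateo reaches Basalt along 3 paths.
Via Corven: 100% × 45% = 45%.
Via Corven → Tessera: 100% × 26% × 43% = 11.18%.
Via Tessera: 25% × 43% = 10.75%.
Total: 45% + 11.18% + 10.75% = 66.93%.

66.93%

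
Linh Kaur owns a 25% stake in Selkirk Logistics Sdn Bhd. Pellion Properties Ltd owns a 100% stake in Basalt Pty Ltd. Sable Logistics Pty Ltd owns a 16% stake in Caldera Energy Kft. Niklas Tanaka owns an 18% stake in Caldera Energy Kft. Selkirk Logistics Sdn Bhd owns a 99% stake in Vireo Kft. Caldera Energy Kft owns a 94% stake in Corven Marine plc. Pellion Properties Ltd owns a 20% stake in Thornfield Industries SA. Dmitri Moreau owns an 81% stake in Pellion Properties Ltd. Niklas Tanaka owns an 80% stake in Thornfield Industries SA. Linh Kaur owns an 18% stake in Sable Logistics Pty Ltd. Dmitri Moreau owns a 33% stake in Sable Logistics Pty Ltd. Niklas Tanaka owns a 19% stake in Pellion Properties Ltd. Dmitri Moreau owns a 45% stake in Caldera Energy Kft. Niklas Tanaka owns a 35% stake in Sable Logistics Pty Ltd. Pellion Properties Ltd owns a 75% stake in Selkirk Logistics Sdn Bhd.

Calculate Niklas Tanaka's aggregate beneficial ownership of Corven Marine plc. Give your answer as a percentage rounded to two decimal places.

22.18%

Niklas reaches Corven along 2 paths.
Via Caldera: 18% × 94% = 16.92%.
Via Sable → Caldera: 35% × 16% × 94% = 5.264%.
Total: 16.92% + 5.264% = 22.184%.
Rounded: 22.18%.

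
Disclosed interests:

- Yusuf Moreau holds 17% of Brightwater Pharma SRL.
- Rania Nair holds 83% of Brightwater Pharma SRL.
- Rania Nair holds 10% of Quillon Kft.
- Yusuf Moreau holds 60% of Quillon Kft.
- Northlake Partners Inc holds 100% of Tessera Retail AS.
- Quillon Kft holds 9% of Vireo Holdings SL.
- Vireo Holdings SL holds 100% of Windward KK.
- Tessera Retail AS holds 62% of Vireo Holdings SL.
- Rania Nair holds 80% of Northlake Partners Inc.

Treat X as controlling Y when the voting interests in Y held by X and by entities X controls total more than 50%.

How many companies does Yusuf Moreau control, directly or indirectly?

1

Yusuf holds 60% of Quillon, so Yusuf controls Quillon.
No other company's threshold is met.
Yusuf controls 1 company.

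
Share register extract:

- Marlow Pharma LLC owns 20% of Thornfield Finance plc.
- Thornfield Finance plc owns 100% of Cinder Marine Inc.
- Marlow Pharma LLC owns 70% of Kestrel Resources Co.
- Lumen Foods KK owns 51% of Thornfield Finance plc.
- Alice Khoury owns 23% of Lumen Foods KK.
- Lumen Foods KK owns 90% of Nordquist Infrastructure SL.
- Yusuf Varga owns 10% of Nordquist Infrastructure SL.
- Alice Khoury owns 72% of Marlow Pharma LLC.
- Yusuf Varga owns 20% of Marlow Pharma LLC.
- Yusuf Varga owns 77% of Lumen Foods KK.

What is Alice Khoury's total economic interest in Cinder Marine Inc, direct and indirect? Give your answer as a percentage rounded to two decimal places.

26.13%

Alice reaches Cinder along 2 paths.
Via Lumen → Thornfield: 23% × 51% × 100% = 11.73%.
Via Marlow → Thornfield: 72% × 20% × 100% = 14.4%.
Total: 11.73% + 14.4% = 26.13%.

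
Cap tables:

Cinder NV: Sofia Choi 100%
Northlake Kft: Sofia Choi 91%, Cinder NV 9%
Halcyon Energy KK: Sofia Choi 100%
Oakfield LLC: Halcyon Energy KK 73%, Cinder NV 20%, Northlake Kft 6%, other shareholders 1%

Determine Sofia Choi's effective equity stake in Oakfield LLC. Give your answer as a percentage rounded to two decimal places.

Sofia reaches Oakfield along 4 paths.
Via Halcyon: 100% × 73% = 73%.
Via Cinder: 100% × 20% = 20%.
Via Northlake: 91% × 6% = 5.46%.
Via Cinder → Northlake: 100% × 9% × 6% = 0.54%.
Total: 73% + 20% + 5.46% + 0.54% = 99%.
Rounded: 99.00%.

99.00%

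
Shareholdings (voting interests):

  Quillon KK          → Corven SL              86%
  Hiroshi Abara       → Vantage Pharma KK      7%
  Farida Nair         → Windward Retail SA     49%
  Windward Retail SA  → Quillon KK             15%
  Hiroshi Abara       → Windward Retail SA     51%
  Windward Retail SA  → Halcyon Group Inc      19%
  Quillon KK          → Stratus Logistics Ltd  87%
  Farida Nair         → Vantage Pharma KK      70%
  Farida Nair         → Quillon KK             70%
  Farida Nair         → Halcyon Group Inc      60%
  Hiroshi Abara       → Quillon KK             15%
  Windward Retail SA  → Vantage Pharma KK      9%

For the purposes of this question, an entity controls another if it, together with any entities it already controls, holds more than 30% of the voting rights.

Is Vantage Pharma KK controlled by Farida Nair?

Yes

Farida holds 49% of Windward, so Farida controls Windward.
Farida and Windward together hold 70% + 9% = 79% of Vantage, so Farida controls Vantage.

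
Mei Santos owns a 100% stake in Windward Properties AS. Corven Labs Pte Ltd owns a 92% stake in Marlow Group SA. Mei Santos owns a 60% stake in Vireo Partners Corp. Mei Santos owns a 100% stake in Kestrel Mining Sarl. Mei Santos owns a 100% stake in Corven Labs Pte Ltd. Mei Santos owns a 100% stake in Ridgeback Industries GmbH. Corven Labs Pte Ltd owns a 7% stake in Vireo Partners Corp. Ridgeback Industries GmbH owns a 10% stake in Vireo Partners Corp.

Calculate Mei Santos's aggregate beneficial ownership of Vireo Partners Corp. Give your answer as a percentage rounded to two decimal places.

Mei reaches Vireo along 3 paths.
Via Ridgeback: 100% × 10% = 10%.
Direct stake: 60% = 60%.
Via Corven: 100% × 7% = 7%.
Total: 10% + 60% + 7% = 77%.
Rounded: 77.00%.

77.00%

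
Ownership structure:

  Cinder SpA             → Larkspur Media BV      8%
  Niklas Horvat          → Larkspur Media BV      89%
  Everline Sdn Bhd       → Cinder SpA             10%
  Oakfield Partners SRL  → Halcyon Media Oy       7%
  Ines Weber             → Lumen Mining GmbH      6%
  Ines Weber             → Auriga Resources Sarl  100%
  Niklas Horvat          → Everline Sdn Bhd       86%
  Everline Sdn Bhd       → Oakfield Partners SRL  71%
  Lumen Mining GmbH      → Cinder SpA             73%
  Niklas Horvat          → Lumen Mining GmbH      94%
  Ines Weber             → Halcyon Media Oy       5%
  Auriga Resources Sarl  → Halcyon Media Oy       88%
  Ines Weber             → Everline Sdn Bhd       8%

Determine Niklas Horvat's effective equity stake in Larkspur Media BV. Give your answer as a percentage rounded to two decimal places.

Niklas reaches Larkspur along 3 paths.
Via Lumen → Cinder: 94% × 73% × 8% = 5.4896%.
Via Everline → Cinder: 86% × 10% × 8% = 0.688%.
Direct stake: 89% = 89%.
Total: 5.4896% + 0.688% + 89% = 95.1776%.
Rounded: 95.18%.

95.18%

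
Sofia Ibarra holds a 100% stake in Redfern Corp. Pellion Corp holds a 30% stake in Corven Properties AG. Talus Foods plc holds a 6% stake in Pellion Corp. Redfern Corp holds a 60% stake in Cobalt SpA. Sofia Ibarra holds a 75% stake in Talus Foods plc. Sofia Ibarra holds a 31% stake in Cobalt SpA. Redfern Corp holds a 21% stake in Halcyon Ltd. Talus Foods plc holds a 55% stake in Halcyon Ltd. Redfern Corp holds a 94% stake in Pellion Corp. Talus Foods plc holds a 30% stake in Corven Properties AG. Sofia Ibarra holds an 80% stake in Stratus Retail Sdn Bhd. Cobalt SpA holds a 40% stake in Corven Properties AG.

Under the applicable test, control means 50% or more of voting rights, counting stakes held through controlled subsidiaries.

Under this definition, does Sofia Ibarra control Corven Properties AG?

Sofia holds 75% of Talus, so Sofia controls Talus.
Sofia holds 100% of Redfern, so Sofia controls Redfern.
Talus and Redfern together hold 6% + 94% = 100% of Pellion, so Sofia controls Pellion.
Redfern and Sofia together hold 60% + 31% = 91% of Cobalt, so Sofia controls Cobalt.
Pellion and Talus and Cobalt together hold 30% + 30% + 40% = 100% of Corven, so Sofia controls Corven.

Yes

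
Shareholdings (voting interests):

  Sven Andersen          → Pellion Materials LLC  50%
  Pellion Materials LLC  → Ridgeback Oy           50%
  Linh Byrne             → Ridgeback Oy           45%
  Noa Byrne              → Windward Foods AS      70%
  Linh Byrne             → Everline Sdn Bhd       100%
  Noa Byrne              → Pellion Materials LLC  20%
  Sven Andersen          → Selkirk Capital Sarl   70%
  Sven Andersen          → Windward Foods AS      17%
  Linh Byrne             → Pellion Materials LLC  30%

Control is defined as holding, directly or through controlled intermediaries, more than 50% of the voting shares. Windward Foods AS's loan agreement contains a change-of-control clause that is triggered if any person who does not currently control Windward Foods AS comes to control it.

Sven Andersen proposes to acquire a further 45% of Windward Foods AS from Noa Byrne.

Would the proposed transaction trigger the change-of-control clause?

The purchase adds only to Sven's holdings (Noa's stake shrinks), so Sven is the only person who could newly come to control Windward.
Sven holds 70% of Selkirk, so Sven controls Selkirk.
In Windward, Sven's side holds only 17%, not > 50%.
So before the transaction, Sven does not control Windward.
After the purchase, Sven's direct stake in Windward rises to 17% + 45% = 62%, and Noa's stake falls to 25%.
Sven holds 62% of Windward, so Sven controls Windward.
Sven did not control Windward before and does after, so the clause is triggered.

Yes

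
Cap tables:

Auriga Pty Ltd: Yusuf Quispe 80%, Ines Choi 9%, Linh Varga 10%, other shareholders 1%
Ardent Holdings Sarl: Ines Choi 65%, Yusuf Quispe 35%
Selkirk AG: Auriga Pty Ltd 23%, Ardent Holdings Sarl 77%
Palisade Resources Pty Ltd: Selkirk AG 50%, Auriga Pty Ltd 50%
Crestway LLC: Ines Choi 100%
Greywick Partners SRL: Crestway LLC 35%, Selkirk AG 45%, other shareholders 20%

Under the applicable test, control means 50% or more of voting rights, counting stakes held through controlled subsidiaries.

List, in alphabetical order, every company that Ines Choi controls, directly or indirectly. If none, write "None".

Ardent Holdings Sarl, Crestway LLC, Greywick Partners SRL, Palisade Resources Pty Ltd, Selkirk AG

Ines holds 65% of Ardent, so Ines controls Ardent.
Ardent holds 77% of Selkirk, so Ines controls Selkirk.
Selkirk holds 50% of Palisade, so Ines controls Palisade.
Ines holds 100% of Crestway, so Ines controls Crestway.
Crestway and Selkirk together hold 35% + 45% = 80% of Greywick, so Ines controls Greywick.
No other company's threshold is met.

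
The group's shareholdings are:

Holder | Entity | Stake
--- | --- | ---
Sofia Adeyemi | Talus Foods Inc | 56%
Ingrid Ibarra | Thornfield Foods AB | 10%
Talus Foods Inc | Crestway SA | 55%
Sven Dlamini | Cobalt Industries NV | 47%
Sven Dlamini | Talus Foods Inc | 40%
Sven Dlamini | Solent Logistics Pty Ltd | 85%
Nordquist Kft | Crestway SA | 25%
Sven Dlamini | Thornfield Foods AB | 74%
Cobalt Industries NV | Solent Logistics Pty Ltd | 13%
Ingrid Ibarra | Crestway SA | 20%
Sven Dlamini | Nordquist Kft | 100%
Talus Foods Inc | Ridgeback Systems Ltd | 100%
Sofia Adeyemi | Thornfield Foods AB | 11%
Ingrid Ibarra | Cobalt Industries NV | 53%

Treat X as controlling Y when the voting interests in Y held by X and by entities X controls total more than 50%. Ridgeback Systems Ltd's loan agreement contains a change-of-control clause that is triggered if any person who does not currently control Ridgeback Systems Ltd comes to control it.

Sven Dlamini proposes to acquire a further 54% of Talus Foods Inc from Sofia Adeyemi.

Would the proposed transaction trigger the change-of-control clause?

The purchase adds only to Sven's holdings (Sofia's stake shrinks), so Sven is the only person who could newly come to control Ridgeback.
Sven holds 100% of Nordquist, so Sven controls Nordquist.
Sven holds 74% of Thornfield, so Sven controls Thornfield.
Sven holds 85% of Solent, so Sven controls Solent.
Neither Sven nor any entity Sven controls holds any voting interest in Ridgeback.
So before the transaction, Sven does not control Ridgeback.
After the purchase, Sven's direct stake in Talus rises to 40% + 54% = 94%, and Sofia's stake falls to 2%.
Sven holds 94% of Talus, so Sven controls Talus.
Talus holds 100% of Ridgeback, so Sven controls Ridgeback.
Sven did not control Ridgeback before and does after, so the clause is triggered.

Yes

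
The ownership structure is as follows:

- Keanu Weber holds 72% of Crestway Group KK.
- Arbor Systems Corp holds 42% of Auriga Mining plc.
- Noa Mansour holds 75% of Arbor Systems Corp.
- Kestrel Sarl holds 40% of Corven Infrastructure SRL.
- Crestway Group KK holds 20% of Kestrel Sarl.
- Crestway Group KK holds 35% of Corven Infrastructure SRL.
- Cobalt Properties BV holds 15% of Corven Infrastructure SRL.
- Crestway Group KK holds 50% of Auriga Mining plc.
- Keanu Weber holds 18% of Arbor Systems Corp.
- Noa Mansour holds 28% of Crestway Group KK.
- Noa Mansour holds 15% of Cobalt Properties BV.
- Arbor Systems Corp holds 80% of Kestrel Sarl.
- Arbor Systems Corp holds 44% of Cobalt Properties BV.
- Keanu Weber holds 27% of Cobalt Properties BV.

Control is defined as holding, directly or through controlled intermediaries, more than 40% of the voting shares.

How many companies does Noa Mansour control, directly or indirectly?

5

Noa holds 75% of Arbor, so Noa controls Arbor.
Arbor and Noa together hold 44% + 15% = 59% of Cobalt, so Noa controls Cobalt.
Arbor holds 80% of Kestrel, so Noa controls Kestrel.
Kestrel and Cobalt together hold 40% + 15% = 55% of Corven, so Noa controls Corven.
Arbor holds 42% of Auriga, so Noa controls Auriga.
No other company's threshold is met.
Noa controls 5 companies.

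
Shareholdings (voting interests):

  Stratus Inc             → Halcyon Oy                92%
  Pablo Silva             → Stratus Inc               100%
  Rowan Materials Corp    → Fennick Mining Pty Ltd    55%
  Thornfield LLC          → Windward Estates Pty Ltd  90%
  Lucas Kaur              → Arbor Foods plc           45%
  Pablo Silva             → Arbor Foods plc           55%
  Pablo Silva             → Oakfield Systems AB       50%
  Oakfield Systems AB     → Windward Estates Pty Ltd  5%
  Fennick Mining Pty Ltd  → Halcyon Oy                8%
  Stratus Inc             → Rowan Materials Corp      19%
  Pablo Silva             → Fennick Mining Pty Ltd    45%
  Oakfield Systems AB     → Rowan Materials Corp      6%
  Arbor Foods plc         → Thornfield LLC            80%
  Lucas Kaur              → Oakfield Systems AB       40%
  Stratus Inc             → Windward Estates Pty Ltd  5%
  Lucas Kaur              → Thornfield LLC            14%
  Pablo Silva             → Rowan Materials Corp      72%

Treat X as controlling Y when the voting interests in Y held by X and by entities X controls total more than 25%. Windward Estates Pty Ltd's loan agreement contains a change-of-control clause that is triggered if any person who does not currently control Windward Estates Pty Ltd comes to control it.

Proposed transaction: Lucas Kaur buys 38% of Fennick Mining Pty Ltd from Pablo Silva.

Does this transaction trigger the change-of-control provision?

The purchase adds only to Lucas's holdings (Pablo's stake shrinks), so Lucas is the only person who could newly come to control Windward.
Lucas holds 40% of Oakfield, so Lucas controls Oakfield.
Lucas holds 45% of Arbor, so Lucas controls Arbor.
Arbor and Lucas together hold 80% + 14% = 94% of Thornfield, so Lucas controls Thornfield.
Thornfield and Oakfield together hold 90% + 5% = 95% of Windward, so Lucas controls Windward.
So Lucas already controls Windward before the transaction.
After the purchase, Lucas holds 38% of Fennick directly, and Pablo's stake falls to 7%.
Lucas controlled Windward already, so this is not a new person acquiring control; every other person's position is unchanged or reduced.
No new person acquires control, so the clause is not triggered.

No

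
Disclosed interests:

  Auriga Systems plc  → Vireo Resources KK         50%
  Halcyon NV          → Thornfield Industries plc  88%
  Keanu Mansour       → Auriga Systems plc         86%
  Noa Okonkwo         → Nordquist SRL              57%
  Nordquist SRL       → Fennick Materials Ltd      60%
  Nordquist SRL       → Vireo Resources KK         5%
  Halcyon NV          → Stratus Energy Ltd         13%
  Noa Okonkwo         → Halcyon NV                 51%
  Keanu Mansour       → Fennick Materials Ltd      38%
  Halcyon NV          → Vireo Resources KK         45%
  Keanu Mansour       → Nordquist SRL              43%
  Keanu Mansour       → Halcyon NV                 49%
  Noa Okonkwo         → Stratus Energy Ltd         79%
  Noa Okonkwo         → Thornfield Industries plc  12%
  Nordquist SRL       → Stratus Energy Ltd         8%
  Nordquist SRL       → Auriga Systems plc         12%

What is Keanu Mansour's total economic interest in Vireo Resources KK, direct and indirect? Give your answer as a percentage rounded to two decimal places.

69.78%

Keanu reaches Vireo along 4 paths.
Via Auriga: 86% × 50% = 43%.
Via Nordquist → Auriga: 43% × 12% × 50% = 2.58%.
Via Halcyon: 49% × 45% = 22.05%.
Via Nordquist: 43% × 5% = 2.15%.
Total: 43% + 2.58% + 22.05% + 2.15% = 69.78%.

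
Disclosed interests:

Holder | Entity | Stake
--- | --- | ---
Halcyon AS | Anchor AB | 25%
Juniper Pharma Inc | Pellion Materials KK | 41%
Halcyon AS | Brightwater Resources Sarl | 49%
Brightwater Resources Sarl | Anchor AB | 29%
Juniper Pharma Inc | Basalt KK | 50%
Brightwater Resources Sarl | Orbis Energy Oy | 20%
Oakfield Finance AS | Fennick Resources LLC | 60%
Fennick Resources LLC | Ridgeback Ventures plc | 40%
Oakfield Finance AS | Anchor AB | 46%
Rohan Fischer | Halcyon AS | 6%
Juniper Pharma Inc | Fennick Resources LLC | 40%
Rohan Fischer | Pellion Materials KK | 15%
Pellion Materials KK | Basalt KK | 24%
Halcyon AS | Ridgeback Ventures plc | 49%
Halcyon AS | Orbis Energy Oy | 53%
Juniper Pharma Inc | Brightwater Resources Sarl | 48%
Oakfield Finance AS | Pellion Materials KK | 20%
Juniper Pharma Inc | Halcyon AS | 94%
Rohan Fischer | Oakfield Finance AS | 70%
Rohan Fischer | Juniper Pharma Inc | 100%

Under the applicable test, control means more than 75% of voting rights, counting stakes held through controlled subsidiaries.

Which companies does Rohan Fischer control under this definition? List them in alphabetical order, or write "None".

Brightwater Resources Sarl, Halcyon AS, Juniper Pharma Inc

Rohan holds 100% of Juniper, so Rohan controls Juniper.
Rohan and Juniper together hold 6% + 94% = 100% of Halcyon, so Rohan controls Halcyon.
Halcyon and Juniper together hold 49% + 48% = 97% of Brightwater, so Rohan controls Brightwater.
No other company's threshold is met.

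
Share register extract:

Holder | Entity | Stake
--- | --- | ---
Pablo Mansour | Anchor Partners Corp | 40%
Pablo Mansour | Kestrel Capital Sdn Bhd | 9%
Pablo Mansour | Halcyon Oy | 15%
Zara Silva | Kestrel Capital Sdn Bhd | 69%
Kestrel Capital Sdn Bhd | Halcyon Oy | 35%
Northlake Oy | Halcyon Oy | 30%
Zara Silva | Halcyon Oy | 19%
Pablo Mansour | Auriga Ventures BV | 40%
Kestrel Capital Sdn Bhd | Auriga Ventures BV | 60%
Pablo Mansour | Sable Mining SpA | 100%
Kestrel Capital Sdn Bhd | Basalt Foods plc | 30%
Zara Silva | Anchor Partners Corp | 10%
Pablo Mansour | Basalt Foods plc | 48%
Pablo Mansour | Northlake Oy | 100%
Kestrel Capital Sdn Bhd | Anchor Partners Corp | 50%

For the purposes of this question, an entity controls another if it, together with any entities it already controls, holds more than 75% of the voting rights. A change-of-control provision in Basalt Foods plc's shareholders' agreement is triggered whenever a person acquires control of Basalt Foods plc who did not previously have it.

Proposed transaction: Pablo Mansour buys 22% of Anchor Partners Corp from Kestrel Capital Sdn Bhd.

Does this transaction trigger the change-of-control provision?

No

The purchase adds only to Pablo's holdings (Kestrel's stake shrinks), so Pablo is the only person who could newly come to control Basalt.
Pablo holds 100% of Northlake, so Pablo controls Northlake.
Pablo holds 100% of Sable, so Pablo controls Sable.
In Basalt, Pablo's side holds only 48%, not > 75%.
So before the transaction, Pablo does not control Basalt.
After the purchase, Pablo's direct stake in Anchor rises to 40% + 22% = 62%, and Kestrel's stake falls to 28%.
Pablo's side now holds 62% of Anchor, not > 75%, so Pablo still does not control Anchor.
After the transaction, Pablo's side holds 48% of Basalt, not > 75%, so Pablo still does not control Basalt.
No new person acquires control, so the clause is not triggered.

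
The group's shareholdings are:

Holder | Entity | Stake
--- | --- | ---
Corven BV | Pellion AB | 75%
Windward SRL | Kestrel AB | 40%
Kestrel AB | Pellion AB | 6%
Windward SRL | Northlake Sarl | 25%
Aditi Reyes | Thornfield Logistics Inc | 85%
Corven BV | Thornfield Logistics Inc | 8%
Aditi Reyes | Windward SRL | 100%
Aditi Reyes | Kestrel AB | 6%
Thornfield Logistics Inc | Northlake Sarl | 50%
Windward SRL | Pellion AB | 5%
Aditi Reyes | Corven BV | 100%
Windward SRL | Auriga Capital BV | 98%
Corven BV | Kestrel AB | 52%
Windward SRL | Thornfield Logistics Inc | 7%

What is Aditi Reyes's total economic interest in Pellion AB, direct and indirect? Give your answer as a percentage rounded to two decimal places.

85.88%

Aditi reaches Pellion along 5 paths.
Via Windward → Kestrel: 100% × 40% × 6% = 2.4%.
Via Kestrel: 6% × 6% = 0.36%.
Via Corven → Kestrel: 100% × 52% × 6% = 3.12%.
Via Corven: 100% × 75% = 75%.
Via Windward: 100% × 5% = 5%.
Total: 2.4% + 0.36% + 3.12% + 75% + 5% = 85.88%.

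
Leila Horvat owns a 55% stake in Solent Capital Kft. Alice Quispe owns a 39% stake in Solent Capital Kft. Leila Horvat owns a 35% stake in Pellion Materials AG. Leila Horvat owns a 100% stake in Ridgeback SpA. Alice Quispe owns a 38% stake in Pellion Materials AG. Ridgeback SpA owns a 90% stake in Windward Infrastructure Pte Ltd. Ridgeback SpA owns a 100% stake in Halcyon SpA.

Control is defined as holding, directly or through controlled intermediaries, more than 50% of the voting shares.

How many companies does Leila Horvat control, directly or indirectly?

4

Leila holds 55% of Solent, so Leila controls Solent.
Leila holds 100% of Ridgeback, so Leila controls Ridgeback.
Ridgeback holds 90% of Windward, so Leila controls Windward.
Ridgeback holds 100% of Halcyon, so Leila controls Halcyon.
No other company's threshold is met.
Leila controls 4 companies.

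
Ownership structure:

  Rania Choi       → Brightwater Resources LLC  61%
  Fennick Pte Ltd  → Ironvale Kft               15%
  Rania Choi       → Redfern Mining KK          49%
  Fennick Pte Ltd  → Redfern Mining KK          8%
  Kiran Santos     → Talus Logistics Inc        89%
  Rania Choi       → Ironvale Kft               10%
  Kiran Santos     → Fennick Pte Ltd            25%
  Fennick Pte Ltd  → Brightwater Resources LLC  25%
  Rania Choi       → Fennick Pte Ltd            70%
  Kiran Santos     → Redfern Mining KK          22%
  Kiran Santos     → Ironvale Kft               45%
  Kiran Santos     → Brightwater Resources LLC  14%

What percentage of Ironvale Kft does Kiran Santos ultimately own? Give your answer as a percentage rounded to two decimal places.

48.75%

Kiran reaches Ironvale along 2 paths.
Via Fennick: 25% × 15% = 3.75%.
Direct stake: 45% = 45%.
Total: 3.75% + 45% = 48.75%.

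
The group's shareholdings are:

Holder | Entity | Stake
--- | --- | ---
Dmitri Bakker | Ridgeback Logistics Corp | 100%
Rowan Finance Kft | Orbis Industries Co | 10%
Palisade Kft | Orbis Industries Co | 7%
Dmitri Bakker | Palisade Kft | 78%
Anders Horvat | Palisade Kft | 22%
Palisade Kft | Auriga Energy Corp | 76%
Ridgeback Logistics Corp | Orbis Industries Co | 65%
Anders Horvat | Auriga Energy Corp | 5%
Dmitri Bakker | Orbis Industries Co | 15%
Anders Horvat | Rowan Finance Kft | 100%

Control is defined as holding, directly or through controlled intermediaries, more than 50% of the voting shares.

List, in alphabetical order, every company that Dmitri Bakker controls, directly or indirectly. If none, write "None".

Auriga Energy Corp, Orbis Industries Co, Palisade Kft, Ridgeback Logistics Corp

Dmitri holds 100% of Ridgeback, so Dmitri controls Ridgeback.
Dmitri holds 78% of Palisade, so Dmitri controls Palisade.
Ridgeback and Dmitri and Palisade together hold 65% + 15% + 7% = 87% of Orbis, so Dmitri controls Orbis.
Palisade holds 76% of Auriga, so Dmitri controls Auriga.
No other company's threshold is met.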